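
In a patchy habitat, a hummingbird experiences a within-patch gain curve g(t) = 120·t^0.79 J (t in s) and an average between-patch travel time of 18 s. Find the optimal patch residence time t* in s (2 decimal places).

Optimal t* satisfies g'(t*) = g(t*)/(T + t*).
g'(t) = 0.79·120·t^-0.21. Setting 0.79·120·t^-0.21 = 120·t^0.79/(18+t) gives 0.79(18+t) = t, so 0.21·t = 0.79×18.
t* = 0.79×18/0.21 = 67.71 s.

67.71 s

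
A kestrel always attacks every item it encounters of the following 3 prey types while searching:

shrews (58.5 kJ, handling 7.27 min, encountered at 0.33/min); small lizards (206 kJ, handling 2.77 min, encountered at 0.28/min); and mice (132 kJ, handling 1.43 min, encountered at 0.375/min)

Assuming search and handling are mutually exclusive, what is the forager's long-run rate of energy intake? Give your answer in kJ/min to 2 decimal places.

26.85 kJ/min

Energy encountered per unit search time: 0.33×58.5 + 0.28×206 + 0.375×132 = 126.5 kJ/min.
Handling time per unit search time: 0.33×7.27 + 0.28×2.77 + 0.375×1.43 = 3.711.
Rate = 126.5/(1 + 3.711) = 26.85 kJ/min.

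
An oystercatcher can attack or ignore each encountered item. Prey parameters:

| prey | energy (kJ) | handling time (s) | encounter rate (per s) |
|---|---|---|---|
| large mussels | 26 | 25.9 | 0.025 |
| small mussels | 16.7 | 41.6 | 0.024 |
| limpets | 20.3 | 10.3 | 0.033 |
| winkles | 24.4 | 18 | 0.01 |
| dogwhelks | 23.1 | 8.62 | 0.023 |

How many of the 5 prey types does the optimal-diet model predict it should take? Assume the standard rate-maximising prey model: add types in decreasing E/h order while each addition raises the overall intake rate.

4

Rank by E/h (kJ/s): dogwhelks 2.68, limpets 1.97, winkles 1.36, large mussels 1, small mussels 0.401. Include each in turn until the next type's E/h falls below the running intake rate.
Rate on top 1: 0.4434. limpets: 1.97 > 0.4434 → include.
Rate on top 2: 0.7809. winkles: 1.36 > 0.7809 → include.
Rate on top 3: 0.8411. large mussels: 1 > 0.8411 → include.
Rate on top 4: 0.8857. small mussels: 0.401 < 0.8857 → exclude; stop.
Optimal diet: dogwhelks, limpets, winkles, large mussels — 4 of 5 types.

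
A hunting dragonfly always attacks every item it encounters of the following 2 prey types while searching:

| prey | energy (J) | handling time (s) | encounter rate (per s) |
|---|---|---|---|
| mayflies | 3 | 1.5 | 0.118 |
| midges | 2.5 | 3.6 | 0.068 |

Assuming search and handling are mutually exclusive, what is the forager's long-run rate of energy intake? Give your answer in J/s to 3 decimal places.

R = (0.118×3 + 0.068×2.5) / (1 + 0.118×1.5 + 0.068×3.6) = 0.524/1.422 = 0.3685 J/s.

0.369 J/s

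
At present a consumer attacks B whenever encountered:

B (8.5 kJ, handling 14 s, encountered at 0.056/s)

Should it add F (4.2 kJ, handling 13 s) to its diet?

Yes

On B alone, R = ΣλE/(1+Σλh) = 0.476/1.784 = 0.2668 kJ/s.
Profitability of F: 4.2/13 = 0.3231 kJ/s.
0.3231 > 0.2668, so adding F raises the average — include it.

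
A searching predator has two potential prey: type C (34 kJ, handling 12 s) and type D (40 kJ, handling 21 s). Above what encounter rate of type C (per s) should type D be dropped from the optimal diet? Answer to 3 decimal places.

At the threshold, the rate on type C alone equals the profitability of type D: λ·34/(1 + λ·12) = 40/21 = 1.905.
Rearranging, λ(34 − 1.905×12) = 1.905, so λ = 1.905/11.14 = 0.1709 per s.

0.171 per s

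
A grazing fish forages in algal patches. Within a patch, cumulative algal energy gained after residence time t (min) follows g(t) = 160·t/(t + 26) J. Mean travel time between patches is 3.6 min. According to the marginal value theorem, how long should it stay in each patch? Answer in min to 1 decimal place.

Maximise g(t)/(T+t): set derivative to zero → g'(t)(T+t) = g(t).
g'(t) = 160·26/(t + 26)². Setting 160·26/(t+26)² = 160t/[(t+26)(3.6+t)] gives 26(3.6+t) = t(t+26), so t² = 26×3.6 = 93.6.
t* = √93.6 = 9.675 min.

9.7 min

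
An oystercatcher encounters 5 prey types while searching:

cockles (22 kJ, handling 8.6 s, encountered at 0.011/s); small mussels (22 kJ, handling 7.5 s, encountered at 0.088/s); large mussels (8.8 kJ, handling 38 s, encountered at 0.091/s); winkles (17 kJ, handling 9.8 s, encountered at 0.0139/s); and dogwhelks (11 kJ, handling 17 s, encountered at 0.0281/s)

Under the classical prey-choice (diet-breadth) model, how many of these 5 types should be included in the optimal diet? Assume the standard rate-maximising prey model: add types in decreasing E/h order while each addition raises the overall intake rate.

3

Rank by E/h (kJ/s): small mussels 2.93, cockles 2.56, winkles 1.73, dogwhelks 0.647, large mussels 0.232. Include each in turn until the next type's E/h falls below the running intake rate.
Rate on top 1: 1.166. cockles: 2.56 > 1.166 → include.
Rate on top 2: 1.241. winkles: 1.73 > 1.241 → include.
Rate on top 3: 1.277. dogwhelks: 0.647 < 1.277 → exclude; stop.
Optimal diet: small mussels, cockles, winkles — 3 of 5 types.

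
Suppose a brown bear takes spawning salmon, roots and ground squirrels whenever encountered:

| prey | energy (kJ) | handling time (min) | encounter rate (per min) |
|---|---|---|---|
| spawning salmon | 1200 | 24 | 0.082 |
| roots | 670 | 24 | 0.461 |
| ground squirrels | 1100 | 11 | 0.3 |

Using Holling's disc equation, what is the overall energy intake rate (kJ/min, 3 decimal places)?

R = (0.082×1200 + 0.461×670 + 0.3×1100) / (1 + 0.082×24 + 0.461×24 + 0.3×11) = 737.3/17.33 = 42.54 kJ/min.

42.538 kJ/min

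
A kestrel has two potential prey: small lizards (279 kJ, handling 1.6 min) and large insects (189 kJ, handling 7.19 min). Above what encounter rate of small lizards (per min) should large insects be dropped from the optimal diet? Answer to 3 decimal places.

0.111 per min

Drop large insects once their profitability E₂/h₂ falls below the rate achievable on small lizards alone: E₂/h₂ = λE₁/(1 + λh₁).
Solve for λ: λE₁h₂ = E₂(1 + λh₁) → λ(E₁h₂ − E₂h₁) = E₂ → λ = E₂/(E₁h₂ − E₂h₁).
λ = 189/(279×7.19 − 189×1.6) = 189/1704 = 0.1109 per min.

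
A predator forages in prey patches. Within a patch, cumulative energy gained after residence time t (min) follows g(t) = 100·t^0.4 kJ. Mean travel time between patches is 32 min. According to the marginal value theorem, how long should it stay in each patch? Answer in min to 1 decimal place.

21.3 min

Maximise g(t)/(T+t): set derivative to zero → g'(t)(T+t) = g(t).
g'(t) = 0.4·100·t^-0.6. Setting 0.4·100·t^-0.6 = 100·t^0.4/(32+t) gives 0.4(32+t) = t, so 0.60·t = 0.4×32.
t* = 0.4×32/0.60 = 21.33 min.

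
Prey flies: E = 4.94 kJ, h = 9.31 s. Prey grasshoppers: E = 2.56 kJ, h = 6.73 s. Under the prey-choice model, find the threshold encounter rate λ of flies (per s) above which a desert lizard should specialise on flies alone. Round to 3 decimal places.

0.272 per s

At the threshold, the rate on flies alone equals the profitability of grasshoppers: λ·4.94/(1 + λ·9.31) = 2.56/6.73 = 0.3804.
Rearranging, λ(4.94 − 0.3804×9.31) = 0.3804, so λ = 0.3804/1.399 = 0.272 per s.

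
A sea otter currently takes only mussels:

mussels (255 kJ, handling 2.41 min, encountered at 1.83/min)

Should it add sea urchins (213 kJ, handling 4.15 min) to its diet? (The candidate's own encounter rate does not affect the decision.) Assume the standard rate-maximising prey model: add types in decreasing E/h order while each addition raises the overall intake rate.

No

Current rate: (1.83×255)/(1 + 1.83×2.41) = 86.25 kJ/min.
sea urchins: E/h = 213/4.15 = 51.33 kJ/min.
51.33 < 86.25, so adding sea urchins would lower the average — exclude it.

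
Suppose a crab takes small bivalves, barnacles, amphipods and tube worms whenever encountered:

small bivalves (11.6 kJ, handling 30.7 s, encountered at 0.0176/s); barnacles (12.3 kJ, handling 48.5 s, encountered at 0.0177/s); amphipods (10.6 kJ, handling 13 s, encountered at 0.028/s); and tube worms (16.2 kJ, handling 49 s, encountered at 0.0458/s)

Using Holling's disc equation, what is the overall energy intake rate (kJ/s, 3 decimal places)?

R = Σλ_iE_i / (1 + Σλ_ih_i)
Numerator: 0.0176×11.6 + 0.0177×12.3 + 0.028×10.6 + 0.0458×16.2 = 1.461
Denominator: 1 + 0.0176×30.7 + 0.0177×48.5 + 0.028×13 + 0.0458×49 = 5.007
R = 1.461/5.007 = 0.2917 kJ/s

0.292 kJ/s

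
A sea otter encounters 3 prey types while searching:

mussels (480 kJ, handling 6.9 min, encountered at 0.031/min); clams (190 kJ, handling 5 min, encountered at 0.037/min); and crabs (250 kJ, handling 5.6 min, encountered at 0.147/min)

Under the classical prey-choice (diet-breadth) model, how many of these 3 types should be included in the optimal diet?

Profitabilities (E/h, kJ/min): mussels 69.6, crabs 44.6, clams 38. Add prey in this order while the next type's profitability exceeds the intake rate on those already taken.
Rate on top 1: 12.26. crabs: 44.6 > 12.26 → include.
Rate on top 2: 25.34. clams: 38 > 25.34 → include.
Optimal diet: mussels, crabs, clams — 3 of 3 types.

3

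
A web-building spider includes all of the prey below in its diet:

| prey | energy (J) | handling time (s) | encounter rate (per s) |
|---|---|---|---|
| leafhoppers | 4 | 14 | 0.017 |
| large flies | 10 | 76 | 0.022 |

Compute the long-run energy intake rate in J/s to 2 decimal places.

0.10 J/s

R = Σλ_iE_i / (1 + Σλ_ih_i)
Numerator: 0.017×4 + 0.022×10 = 0.288
Denominator: 1 + 0.017×14 + 0.022×76 = 2.91
R = 0.288/2.91 = 0.09897 J/s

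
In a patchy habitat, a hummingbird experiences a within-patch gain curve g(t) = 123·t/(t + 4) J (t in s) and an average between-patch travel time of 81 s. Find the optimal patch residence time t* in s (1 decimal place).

By the marginal value theorem, leave when the instantaneous gain rate g'(t) equals the habitat-wide average g(t)/(T + t).
g'(t) = 123·4/(t + 4)². Setting 123·4/(t+4)² = 123t/[(t+4)(81+t)] gives 4(81+t) = t(t+4), so t² = 4×81 = 324.
t* = √324 = 18 s.

18.0 s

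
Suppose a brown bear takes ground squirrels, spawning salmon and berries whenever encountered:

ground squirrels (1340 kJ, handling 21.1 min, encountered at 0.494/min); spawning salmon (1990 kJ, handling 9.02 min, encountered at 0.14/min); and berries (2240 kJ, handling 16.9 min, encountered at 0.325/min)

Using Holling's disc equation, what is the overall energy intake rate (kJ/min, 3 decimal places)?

91.787 kJ/min

R = Σλ_iE_i / (1 + Σλ_ih_i)
Numerator: 0.494×1340 + 0.14×1990 + 0.325×2240 = 1669
Denominator: 1 + 0.494×21.1 + 0.14×9.02 + 0.325×16.9 = 18.18
R = 1669/18.18 = 91.79 kJ/min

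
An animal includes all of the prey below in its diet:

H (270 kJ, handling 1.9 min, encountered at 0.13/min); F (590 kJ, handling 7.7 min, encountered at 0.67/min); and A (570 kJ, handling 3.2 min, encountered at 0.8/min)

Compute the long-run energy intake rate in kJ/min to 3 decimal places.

R = (0.13×270 + 0.67×590 + 0.8×570) / (1 + 0.13×1.9 + 0.67×7.7 + 0.8×3.2) = 886.4/8.966 = 98.86 kJ/min.

98.862 kJ/min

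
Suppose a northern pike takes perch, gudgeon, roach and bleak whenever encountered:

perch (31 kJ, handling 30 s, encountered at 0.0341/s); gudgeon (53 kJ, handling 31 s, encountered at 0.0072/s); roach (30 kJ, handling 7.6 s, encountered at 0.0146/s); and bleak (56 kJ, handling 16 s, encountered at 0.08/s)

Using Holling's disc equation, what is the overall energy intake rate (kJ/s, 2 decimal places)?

R = (0.0341×31 + 0.0072×53 + 0.0146×30 + 0.08×56) / (1 + 0.0341×30 + 0.0072×31 + 0.0146×7.6 + 0.08×16) = 6.357/3.637 = 1.748 kJ/s.

1.75 kJ/s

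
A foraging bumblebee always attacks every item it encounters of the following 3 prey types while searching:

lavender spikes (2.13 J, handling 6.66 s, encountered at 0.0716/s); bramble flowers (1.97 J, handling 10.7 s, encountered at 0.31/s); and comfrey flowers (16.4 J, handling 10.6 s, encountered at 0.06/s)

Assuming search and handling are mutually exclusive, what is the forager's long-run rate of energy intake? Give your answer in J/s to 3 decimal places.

0.322 J/s

R = Σλ_iE_i / (1 + Σλ_ih_i)
Numerator: 0.0716×2.13 + 0.31×1.97 + 0.06×16.4 = 1.747
Denominator: 1 + 0.0716×6.66 + 0.31×10.7 + 0.06×10.6 = 5.43
R = 1.747/5.43 = 0.3218 J/s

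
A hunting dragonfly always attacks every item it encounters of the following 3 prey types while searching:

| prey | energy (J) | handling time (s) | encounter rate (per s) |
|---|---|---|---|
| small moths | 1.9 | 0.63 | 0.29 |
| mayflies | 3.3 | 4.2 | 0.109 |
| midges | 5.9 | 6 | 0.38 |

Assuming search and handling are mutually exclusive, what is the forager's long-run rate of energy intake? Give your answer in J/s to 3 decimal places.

R = Σλ_iE_i / (1 + Σλ_ih_i)
Numerator: 0.29×1.9 + 0.109×3.3 + 0.38×5.9 = 3.153
Denominator: 1 + 0.29×0.63 + 0.109×4.2 + 0.38×6 = 3.921
R = 3.153/3.921 = 0.8042 J/s

0.804 J/s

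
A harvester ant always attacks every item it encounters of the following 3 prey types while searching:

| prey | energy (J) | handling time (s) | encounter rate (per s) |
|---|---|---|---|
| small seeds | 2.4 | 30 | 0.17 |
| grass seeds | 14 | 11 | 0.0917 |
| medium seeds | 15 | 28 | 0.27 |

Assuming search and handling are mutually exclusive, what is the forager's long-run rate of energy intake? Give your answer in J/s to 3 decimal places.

Energy encountered per unit search time: 0.17×2.4 + 0.0917×14 + 0.27×15 = 5.742 J/s.
Handling time per unit search time: 0.17×30 + 0.0917×11 + 0.27×28 = 13.67.
Rate = 5.742/(1 + 13.67) = 0.3914 J/s.

0.391 J/s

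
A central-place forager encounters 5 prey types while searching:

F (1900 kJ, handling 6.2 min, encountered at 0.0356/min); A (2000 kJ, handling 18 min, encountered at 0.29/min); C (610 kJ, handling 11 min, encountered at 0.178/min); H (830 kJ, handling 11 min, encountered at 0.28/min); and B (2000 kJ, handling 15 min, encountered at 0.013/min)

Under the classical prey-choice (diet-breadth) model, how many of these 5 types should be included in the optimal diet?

Profitabilities (E/h, kJ/min): F 306, B 133, A 111, H 75.5, C 55.5. Add prey in this order while the next type's profitability exceeds the intake rate on those already taken.
Rate on top 1: 55.41. B: 133 > 55.41 → include.
Rate on top 2: 66.14. A: 111 > 66.14 → include.
Rate on top 3: 101.5. H: 75.5 < 101.5 → exclude; stop.
Optimal diet: F, B, A — 3 of 5 types.

3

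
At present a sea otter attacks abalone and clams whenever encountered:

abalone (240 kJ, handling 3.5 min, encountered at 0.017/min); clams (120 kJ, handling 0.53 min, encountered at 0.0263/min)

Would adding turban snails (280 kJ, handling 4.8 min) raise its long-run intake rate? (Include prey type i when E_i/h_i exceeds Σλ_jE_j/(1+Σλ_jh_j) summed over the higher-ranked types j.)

On abalone and clams alone, R = ΣλE/(1+Σλh) = 7.236/1.073 = 6.741 kJ/min.
turban snails: E/h = 280/4.8 = 58.33 kJ/min.
58.33 > 6.741, so adding turban snails raises the average — include it.

Yes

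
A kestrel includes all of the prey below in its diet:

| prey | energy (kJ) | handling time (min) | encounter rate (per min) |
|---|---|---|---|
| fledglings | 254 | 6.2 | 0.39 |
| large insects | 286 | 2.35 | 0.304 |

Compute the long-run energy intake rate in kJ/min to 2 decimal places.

R = Σλ_iE_i / (1 + Σλ_ih_i)
Numerator: 0.39×254 + 0.304×286 = 186
Denominator: 1 + 0.39×6.2 + 0.304×2.35 = 4.132
R = 186/4.132 = 45.01 kJ/min

45.01 kJ/min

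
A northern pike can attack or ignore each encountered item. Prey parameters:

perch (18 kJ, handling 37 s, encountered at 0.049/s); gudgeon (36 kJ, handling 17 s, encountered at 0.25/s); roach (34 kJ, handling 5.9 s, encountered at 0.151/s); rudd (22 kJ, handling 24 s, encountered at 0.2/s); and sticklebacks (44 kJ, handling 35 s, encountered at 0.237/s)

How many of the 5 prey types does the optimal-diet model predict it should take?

E/h in descending order: roach 5.76, gudgeon 2.12, sticklebacks 1.26, rudd 0.917, perch 0.486 kJ/s. The optimal diet is the largest prefix of this list for which every included type satisfies E_i/h_i > R on the types above it.
Rate on top 1: 2.715. gudgeon: 2.12 < 2.715 → exclude; stop.
Optimal diet: roach — 1 of 5 types.

1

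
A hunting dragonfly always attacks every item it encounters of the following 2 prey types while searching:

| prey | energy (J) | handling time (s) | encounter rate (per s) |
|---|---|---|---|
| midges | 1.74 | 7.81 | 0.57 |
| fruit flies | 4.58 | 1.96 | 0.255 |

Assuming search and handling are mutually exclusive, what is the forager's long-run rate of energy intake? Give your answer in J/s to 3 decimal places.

Energy encountered per unit search time: 0.57×1.74 + 0.255×4.58 = 2.16 J/s.
Handling time per unit search time: 0.57×7.81 + 0.255×1.96 = 4.951.
Rate = 2.16/(1 + 4.951) = 0.3629 J/s.

0.363 J/s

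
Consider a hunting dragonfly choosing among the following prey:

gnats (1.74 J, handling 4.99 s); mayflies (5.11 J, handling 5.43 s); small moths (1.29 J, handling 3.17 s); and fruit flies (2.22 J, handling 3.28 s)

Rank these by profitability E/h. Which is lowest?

gnats

In descending order of E/h:
mayflies: 5.11/5.43 = 0.941 J/s
fruit flies: 2.22/3.28 = 0.677 J/s
small moths: 1.29/3.17 = 0.407 J/s
gnats: 1.74/4.99 = 0.349 J/s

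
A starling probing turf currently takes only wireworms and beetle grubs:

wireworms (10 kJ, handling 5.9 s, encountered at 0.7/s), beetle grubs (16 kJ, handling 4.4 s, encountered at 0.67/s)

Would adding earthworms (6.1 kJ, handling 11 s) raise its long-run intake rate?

No

Intake rate on the current diet: R = (0.7×10 + 0.67×16) / (1 + 0.7×5.9 + 0.67×4.4) = 17.72/8.078 = 2.194 kJ/s.
Profitability of earthworms: 6.1/11 = 0.5545 kJ/s.
Since 0.5545 < R, time spent handling earthworms is better spent searching.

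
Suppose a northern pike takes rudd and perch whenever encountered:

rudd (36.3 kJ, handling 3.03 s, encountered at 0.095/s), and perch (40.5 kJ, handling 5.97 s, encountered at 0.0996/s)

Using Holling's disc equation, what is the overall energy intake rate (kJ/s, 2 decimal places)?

Energy encountered per unit search time: 0.095×36.3 + 0.0996×40.5 = 7.482 kJ/s.
Handling time per unit search time: 0.095×3.03 + 0.0996×5.97 = 0.8825.
Rate = 7.482/(1 + 0.8825) = 3.975 kJ/s.

3.97 kJ/s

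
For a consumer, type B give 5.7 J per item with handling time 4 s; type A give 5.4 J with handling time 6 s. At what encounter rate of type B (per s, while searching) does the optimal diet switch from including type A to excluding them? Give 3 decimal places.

Drop type A once their profitability E₂/h₂ falls below the rate achievable on type B alone: E₂/h₂ = λE₁/(1 + λh₁).
Solve for λ: λE₁h₂ = E₂(1 + λh₁) → λ(E₁h₂ − E₂h₁) = E₂ → λ = E₂/(E₁h₂ − E₂h₁).
λ = 5.4/(5.7×6 − 5.4×4) = 5.4/12.6 = 0.4286 per s.

0.429 per s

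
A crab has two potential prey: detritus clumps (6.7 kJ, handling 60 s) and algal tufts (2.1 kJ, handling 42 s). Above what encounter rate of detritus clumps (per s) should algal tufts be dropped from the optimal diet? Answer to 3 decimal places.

The zero-one rule: include algal tufts iff E₂/h₂ > λE₁/(1+λh₁). Equality gives the switch point.
λE₁h₂ = E₂ + λE₂h₁ ⇒ λ = E₂/(E₁h₂ − E₂h₁) = 2.1/(281.4 − 126) = 0.01351 per s.

0.014 per s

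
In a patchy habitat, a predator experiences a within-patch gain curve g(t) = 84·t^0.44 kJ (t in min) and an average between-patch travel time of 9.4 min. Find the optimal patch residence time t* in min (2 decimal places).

Optimal t* satisfies g'(t*) = g(t*)/(T + t*).
g'(t) = 0.44·84·t^-0.56. Setting 0.44·84·t^-0.56 = 84·t^0.44/(9.4+t) gives 0.44(9.4+t) = t, so 0.56·t = 0.44×9.4.
t* = 0.44×9.4/0.56 = 7.386 min.

7.39 min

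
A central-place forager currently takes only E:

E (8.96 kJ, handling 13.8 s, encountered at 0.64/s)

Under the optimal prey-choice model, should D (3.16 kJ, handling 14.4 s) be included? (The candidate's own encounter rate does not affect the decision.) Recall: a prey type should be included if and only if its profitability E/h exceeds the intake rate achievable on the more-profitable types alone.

No

Current rate: (0.64×8.96)/(1 + 0.64×13.8) = 0.5832 kJ/s.
D: E/h = 3.16/14.4 = 0.2194 kJ/s.
Since 0.2194 < R, time spent handling D is better spent searching.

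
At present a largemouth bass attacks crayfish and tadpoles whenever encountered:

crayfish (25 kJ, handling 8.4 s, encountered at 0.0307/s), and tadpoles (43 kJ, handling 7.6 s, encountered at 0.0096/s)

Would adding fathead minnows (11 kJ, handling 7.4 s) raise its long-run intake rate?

Yes

Intake rate on the current diet: R = (0.0307×25 + 0.0096×43) / (1 + 0.0307×8.4 + 0.0096×7.6) = 1.18/1.331 = 0.8869 kJ/s.
fathead minnows: E/h = 11/7.4 = 1.486 kJ/s.
1.486 > 0.8869, so adding fathead minnows raises the average — include it.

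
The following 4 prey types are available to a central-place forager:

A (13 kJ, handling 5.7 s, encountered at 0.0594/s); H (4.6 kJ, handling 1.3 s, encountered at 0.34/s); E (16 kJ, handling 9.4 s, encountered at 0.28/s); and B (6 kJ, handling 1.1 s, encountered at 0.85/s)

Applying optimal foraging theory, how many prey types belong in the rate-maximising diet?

Rank by E/h (kJ/s): B 5.45, H 3.54, A 2.28, E 1.7. Include each in turn until the next type's E/h falls below the running intake rate.
Rate on top 1: 2.636. H: 3.54 > 2.636 → include.
Rate on top 2: 2.804. A: 2.28 < 2.804 → exclude; stop.
Optimal diet: B, H — 2 of 4 types.

2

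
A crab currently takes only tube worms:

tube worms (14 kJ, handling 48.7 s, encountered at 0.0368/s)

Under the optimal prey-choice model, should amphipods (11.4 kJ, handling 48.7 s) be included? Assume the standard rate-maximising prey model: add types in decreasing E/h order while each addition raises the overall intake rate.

Yes

Intake rate on the current diet: R = (0.0368×14) / (1 + 0.0368×48.7) = 0.5152/2.792 = 0.1845 kJ/s.
amphipods: E/h = 11.4/48.7 = 0.2341 kJ/s.
0.2341 > 0.1845, so adding amphipods raises the average — include it.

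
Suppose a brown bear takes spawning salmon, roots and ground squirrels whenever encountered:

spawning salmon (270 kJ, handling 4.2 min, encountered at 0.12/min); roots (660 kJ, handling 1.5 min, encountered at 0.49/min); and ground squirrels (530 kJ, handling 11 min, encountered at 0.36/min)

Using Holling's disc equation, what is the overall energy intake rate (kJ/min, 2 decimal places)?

88.18 kJ/min

R = (0.12×270 + 0.49×660 + 0.36×530) / (1 + 0.12×4.2 + 0.49×1.5 + 0.36×11) = 546.6/6.199 = 88.18 kJ/min.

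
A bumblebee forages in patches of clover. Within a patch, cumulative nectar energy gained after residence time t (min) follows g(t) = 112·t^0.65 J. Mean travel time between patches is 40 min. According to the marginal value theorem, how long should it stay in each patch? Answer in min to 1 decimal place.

74.3 min

Optimal t* satisfies g'(t*) = g(t*)/(T + t*).
g'(t) = 0.65·112·t^-0.35. Setting 0.65·112·t^-0.35 = 112·t^0.65/(40+t) gives 0.65(40+t) = t, so 0.35·t = 0.65×40.
t* = 0.65×40/0.35 = 74.29 min.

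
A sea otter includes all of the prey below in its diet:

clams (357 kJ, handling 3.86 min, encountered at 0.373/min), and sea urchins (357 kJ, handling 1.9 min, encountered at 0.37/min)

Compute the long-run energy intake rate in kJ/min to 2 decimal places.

84.40 kJ/min

R = Σλ_iE_i / (1 + Σλ_ih_i)
Numerator: 0.373×357 + 0.37×357 = 265.3
Denominator: 1 + 0.373×3.86 + 0.37×1.9 = 3.143
R = 265.3/3.143 = 84.4 kJ/min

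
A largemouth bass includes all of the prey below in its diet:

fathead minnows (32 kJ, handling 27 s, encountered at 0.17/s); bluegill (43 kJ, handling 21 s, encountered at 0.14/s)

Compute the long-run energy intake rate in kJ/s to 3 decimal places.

R = (0.17×32 + 0.14×43) / (1 + 0.17×27 + 0.14×21) = 11.46/8.53 = 1.343 kJ/s.

1.343 kJ/s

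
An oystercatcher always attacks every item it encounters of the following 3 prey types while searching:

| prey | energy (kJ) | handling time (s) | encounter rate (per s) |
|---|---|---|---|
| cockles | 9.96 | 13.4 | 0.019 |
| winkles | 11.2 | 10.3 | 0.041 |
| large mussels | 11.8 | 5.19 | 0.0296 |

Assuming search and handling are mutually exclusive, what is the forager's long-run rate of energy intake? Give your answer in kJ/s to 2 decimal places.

0.55 kJ/s

Energy encountered per unit search time: 0.019×9.96 + 0.041×11.2 + 0.0296×11.8 = 0.9977 kJ/s.
Handling time per unit search time: 0.019×13.4 + 0.041×10.3 + 0.0296×5.19 = 0.8305.
Rate = 0.9977/(1 + 0.8305) = 0.545 kJ/s.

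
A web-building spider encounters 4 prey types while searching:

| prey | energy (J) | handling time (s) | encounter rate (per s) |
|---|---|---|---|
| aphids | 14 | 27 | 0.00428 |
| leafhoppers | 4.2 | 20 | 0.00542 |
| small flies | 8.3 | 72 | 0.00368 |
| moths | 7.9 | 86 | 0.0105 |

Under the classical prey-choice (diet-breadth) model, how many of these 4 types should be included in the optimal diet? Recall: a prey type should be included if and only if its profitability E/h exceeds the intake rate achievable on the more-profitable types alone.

4

E/h in descending order: aphids 0.519, leafhoppers 0.21, small flies 0.115, moths 0.0919 J/s. The optimal diet is the largest prefix of this list for which every included type satisfies E_i/h_i > R on the types above it.
Rate on top 1: 0.05371. leafhoppers: 0.21 > 0.05371 → include.
Rate on top 2: 0.06755. small flies: 0.115 > 0.06755 → include.
Rate on top 3: 0.07605. moths: 0.0919 > 0.07605 → include.
Optimal diet: aphids, leafhoppers, small flies, moths — 4 of 4 types.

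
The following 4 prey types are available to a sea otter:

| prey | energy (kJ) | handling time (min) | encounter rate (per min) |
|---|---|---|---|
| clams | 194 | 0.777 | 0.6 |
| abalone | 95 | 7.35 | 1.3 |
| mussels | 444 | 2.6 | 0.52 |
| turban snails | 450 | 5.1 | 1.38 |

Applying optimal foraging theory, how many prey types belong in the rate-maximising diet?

2

E/h in descending order: clams 250, mussels 171, turban snails 88.2, abalone 12.9 kJ/min. The optimal diet is the largest prefix of this list for which every included type satisfies E_i/h_i > R on the types above it.
Rate on top 1: 79.39. mussels: 171 > 79.39 → include.
Rate on top 2: 123.2. turban snails: 88.2 < 123.2 → exclude; stop.
Optimal diet: clams, mussels — 2 of 4 types.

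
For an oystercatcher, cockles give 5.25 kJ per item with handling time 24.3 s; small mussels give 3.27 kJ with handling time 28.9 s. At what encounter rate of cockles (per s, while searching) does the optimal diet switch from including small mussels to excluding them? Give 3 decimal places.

0.045 per s

The zero-one rule: include small mussels iff E₂/h₂ > λE₁/(1+λh₁). Equality gives the switch point.
λE₁h₂ = E₂ + λE₂h₁ ⇒ λ = E₂/(E₁h₂ − E₂h₁) = 3.27/(151.7 − 79.46) = 0.04525 per s.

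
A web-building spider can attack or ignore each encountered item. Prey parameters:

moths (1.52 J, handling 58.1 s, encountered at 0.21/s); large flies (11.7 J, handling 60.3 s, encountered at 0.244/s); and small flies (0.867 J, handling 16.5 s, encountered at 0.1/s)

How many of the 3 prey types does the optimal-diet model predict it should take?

1

Rank by E/h (J/s): large flies 0.194, small flies 0.0525, moths 0.0262. Include each in turn until the next type's E/h falls below the running intake rate.
Rate on top 1: 0.1817. small flies: 0.0525 < 0.1817 → exclude; stop.
Optimal diet: large flies — 1 of 3 types.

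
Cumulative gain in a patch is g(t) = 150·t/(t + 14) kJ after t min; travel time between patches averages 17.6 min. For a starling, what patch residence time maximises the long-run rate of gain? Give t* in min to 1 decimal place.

15.7 min

By the marginal value theorem, leave when the instantaneous gain rate g'(t) equals the habitat-wide average g(t)/(T + t).
g'(t) = 150·14/(t + 14)². Setting 150·14/(t+14)² = 150t/[(t+14)(17.6+t)] gives 14(17.6+t) = t(t+14), so t² = 14×17.6 = 246.4.
t* = √246.4 = 15.7 min.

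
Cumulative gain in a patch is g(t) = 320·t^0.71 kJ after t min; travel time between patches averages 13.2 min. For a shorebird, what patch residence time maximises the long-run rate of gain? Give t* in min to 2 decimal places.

By the marginal value theorem, leave when the instantaneous gain rate g'(t) equals the habitat-wide average g(t)/(T + t).
g'(t) = 0.71·320·t^-0.29. Setting 0.71·320·t^-0.29 = 320·t^0.71/(13.2+t) gives 0.71(13.2+t) = t, so 0.29·t = 0.71×13.2.
t* = 0.71×13.2/0.29 = 32.32 min.

32.32 min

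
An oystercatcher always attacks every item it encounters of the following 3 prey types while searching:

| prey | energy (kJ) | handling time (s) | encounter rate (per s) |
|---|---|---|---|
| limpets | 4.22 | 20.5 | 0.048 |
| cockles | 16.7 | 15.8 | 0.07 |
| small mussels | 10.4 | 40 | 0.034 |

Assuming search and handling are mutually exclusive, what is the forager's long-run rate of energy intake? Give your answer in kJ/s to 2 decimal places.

R = (0.048×4.22 + 0.07×16.7 + 0.034×10.4) / (1 + 0.048×20.5 + 0.07×15.8 + 0.034×40) = 1.725/4.45 = 0.3877 kJ/s.

0.39 kJ/s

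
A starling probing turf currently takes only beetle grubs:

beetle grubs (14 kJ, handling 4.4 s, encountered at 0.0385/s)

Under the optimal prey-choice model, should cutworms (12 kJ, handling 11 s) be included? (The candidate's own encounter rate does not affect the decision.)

On beetle grubs alone, R = ΣλE/(1+Σλh) = 0.539/1.169 = 0.4609 kJ/s.
cutworms: E/h = 12/11 = 1.091 kJ/s.
1.091 > 0.4609, so adding cutworms raises the average — include it.

Yes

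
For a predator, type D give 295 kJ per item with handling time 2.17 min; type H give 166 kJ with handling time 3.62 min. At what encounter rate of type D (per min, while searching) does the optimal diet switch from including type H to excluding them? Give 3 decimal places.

The zero-one rule: include type H iff E₂/h₂ > λE₁/(1+λh₁). Equality gives the switch point.
λE₁h₂ = E₂ + λE₂h₁ ⇒ λ = E₂/(E₁h₂ − E₂h₁) = 166/(1068 − 360.2) = 0.2346 per min.

0.235 per min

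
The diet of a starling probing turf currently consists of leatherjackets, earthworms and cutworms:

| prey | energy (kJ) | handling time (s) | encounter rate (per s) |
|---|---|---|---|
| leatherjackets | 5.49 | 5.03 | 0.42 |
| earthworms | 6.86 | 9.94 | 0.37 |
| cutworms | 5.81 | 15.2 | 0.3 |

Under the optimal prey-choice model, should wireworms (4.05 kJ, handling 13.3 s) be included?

No

Intake rate on the current diet: R = (0.42×5.49 + 0.37×6.86 + 0.3×5.81) / (1 + 0.42×5.03 + 0.37×9.94 + 0.3×15.2) = 6.587/11.35 = 0.5803 kJ/s.
Profitability of wireworms: 4.05/13.3 = 0.3045 kJ/s.
Since 0.3045 < R, time spent handling wireworms is better spent searching.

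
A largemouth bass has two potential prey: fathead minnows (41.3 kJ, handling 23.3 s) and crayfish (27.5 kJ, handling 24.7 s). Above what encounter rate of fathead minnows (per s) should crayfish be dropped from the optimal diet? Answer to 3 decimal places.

0.072 per s

The zero-one rule: include crayfish iff E₂/h₂ > λE₁/(1+λh₁). Equality gives the switch point.
λE₁h₂ = E₂ + λE₂h₁ ⇒ λ = E₂/(E₁h₂ − E₂h₁) = 27.5/(1020 − 640.8) = 0.07249 per s.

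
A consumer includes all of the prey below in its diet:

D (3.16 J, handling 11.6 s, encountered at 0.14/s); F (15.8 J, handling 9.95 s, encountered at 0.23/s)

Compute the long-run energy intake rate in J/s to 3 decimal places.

0.830 J/s

R = Σλ_iE_i / (1 + Σλ_ih_i)
Numerator: 0.14×3.16 + 0.23×15.8 = 4.076
Denominator: 1 + 0.14×11.6 + 0.23×9.95 = 4.912
R = 4.076/4.912 = 0.8298 J/s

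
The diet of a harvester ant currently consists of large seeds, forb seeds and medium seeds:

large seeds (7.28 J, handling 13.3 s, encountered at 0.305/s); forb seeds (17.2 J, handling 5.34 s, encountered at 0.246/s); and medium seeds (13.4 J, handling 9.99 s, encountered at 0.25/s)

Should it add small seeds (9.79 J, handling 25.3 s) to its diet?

On large seeds, forb seeds and medium seeds alone, R = ΣλE/(1+Σλh) = 9.802/8.868 = 1.105 J/s.
Profitability of small seeds: 9.79/25.3 = 0.387 J/s.
0.387 < 1.105, so adding small seeds would lower the average — exclude it.

No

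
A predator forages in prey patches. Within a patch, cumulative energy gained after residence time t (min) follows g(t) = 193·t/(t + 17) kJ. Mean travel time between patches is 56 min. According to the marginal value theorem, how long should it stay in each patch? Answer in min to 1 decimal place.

30.9 min

Maximise g(t)/(T+t): set derivative to zero → g'(t)(T+t) = g(t).
g'(t) = 193·17/(t + 17)². Setting 193·17/(t+17)² = 193t/[(t+17)(56+t)] gives 17(56+t) = t(t+17), so t² = 17×56 = 952.
t* = √952 = 30.85 min.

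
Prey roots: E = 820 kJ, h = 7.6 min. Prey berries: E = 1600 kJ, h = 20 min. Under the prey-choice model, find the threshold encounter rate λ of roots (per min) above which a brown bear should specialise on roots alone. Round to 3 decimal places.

At the threshold, the rate on roots alone equals the profitability of berries: λ·820/(1 + λ·7.6) = 1600/20 = 80.
Rearranging, λ(820 − 80×7.6) = 80, so λ = 80/212 = 0.3774 per min.

0.377 per min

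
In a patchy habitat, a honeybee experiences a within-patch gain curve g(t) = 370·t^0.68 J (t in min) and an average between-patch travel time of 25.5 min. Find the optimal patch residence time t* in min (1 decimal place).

By the marginal value theorem, leave when the instantaneous gain rate g'(t) equals the habitat-wide average g(t)/(T + t).
g'(t) = 0.68·370·t^-0.32. Setting 0.68·370·t^-0.32 = 370·t^0.68/(25.5+t) gives 0.68(25.5+t) = t, so 0.32·t = 0.68×25.5.
t* = 0.68×25.5/0.32 = 54.19 min.

54.2 min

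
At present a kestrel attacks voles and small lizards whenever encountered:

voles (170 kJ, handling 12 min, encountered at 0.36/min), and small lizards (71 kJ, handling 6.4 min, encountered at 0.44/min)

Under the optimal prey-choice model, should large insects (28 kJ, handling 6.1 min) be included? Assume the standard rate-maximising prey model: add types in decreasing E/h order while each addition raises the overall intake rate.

No

Current rate: (0.36×170 + 0.44×71)/(1 + 0.36×12 + 0.44×6.4) = 11.36 kJ/min.
Profitability of large insects: 28/6.1 = 4.59 kJ/min.
Since 4.59 < R, time spent handling large insects is better spent searching.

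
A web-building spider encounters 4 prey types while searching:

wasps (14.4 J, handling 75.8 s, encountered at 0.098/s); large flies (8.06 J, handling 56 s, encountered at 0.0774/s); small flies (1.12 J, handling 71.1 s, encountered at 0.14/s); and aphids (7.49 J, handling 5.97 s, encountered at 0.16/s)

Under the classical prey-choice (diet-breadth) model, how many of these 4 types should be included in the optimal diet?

1

Rank by E/h (J/s): aphids 1.25, wasps 0.19, large flies 0.144, small flies 0.0158. Include each in turn until the next type's E/h falls below the running intake rate.
Rate on top 1: 0.6129. wasps: 0.19 < 0.6129 → exclude; stop.
Optimal diet: aphids — 1 of 4 types.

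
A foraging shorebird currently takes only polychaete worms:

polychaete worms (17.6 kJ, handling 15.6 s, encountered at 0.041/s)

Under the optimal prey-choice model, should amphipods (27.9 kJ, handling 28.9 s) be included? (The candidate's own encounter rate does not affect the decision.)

Yes

Intake rate on the current diet: R = (0.041×17.6) / (1 + 0.041×15.6) = 0.7216/1.64 = 0.4401 kJ/s.
Profitability of amphipods: 27.9/28.9 = 0.9654 kJ/s.
0.9654 > 0.4401, so adding amphipods raises the average — include it.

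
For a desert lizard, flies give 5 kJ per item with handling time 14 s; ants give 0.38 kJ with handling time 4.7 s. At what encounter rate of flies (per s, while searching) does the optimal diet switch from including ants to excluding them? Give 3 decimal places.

At the threshold, the rate on flies alone equals the profitability of ants: λ·5/(1 + λ·14) = 0.38/4.7 = 0.08085.
Rearranging, λ(5 − 0.08085×14) = 0.08085, so λ = 0.08085/3.868 = 0.0209 per s.

0.021 per s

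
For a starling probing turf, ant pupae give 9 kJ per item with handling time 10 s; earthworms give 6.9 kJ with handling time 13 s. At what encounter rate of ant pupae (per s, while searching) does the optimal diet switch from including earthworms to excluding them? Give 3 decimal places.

At the threshold, the rate on ant pupae alone equals the profitability of earthworms: λ·9/(1 + λ·10) = 6.9/13 = 0.5308.
Rearranging, λ(9 − 0.5308×10) = 0.5308, so λ = 0.5308/3.692 = 0.1438 per s.

0.144 per s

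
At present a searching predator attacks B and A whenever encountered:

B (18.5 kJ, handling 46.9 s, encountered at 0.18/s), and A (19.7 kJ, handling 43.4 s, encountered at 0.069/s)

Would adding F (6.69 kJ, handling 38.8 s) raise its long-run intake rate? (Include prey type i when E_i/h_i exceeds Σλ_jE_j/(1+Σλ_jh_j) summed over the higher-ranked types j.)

On B and A alone, R = ΣλE/(1+Σλh) = 4.689/12.44 = 0.3771 kJ/s.
Profitability of F: 6.69/38.8 = 0.1724 kJ/s.
Since 0.1724 < R, time spent handling F is better spent searching.

No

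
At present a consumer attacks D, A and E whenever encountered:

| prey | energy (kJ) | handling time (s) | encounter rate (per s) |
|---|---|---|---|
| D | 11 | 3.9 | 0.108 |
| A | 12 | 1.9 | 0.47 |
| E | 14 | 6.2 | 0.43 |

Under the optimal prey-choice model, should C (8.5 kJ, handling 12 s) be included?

No

On D, A and E alone, R = ΣλE/(1+Σλh) = 12.85/4.98 = 2.58 kJ/s.
Profitability of C: 8.5/12 = 0.7083 kJ/s.
0.7083 < 2.58, so adding C would lower the average — exclude it.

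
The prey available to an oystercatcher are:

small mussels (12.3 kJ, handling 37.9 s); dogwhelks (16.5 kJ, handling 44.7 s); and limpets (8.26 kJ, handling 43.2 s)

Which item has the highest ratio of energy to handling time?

In descending order of E/h:
dogwhelks: 16.5/44.7 = 0.369 kJ/s
small mussels: 12.3/37.9 = 0.325 kJ/s
limpets: 8.26/43.2 = 0.191 kJ/s

dogwhelks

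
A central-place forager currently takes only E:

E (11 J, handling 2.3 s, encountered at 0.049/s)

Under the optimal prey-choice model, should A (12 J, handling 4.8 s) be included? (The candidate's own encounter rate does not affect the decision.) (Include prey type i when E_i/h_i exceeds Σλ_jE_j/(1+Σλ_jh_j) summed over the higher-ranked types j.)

Yes

On E alone, R = ΣλE/(1+Σλh) = 0.539/1.113 = 0.4844 J/s.
Profitability of A: 12/4.8 = 2.5 J/s.
Since 2.5 > R, including A increases the long-run rate.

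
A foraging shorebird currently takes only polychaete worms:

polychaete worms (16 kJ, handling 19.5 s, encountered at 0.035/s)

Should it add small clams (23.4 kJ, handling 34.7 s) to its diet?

Intake rate on the current diet: R = (0.035×16) / (1 + 0.035×19.5) = 0.56/1.683 = 0.3328 kJ/s.
small clams: E/h = 23.4/34.7 = 0.6744 kJ/s.
0.6744 > 0.3328, so adding small clams raises the average — include it.

Yes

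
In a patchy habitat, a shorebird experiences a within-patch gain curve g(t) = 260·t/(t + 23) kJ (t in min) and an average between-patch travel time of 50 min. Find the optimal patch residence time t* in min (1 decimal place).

33.9 min

Maximise g(t)/(T+t): set derivative to zero → g'(t)(T+t) = g(t).
g'(t) = 260·23/(t + 23)². Setting 260·23/(t+23)² = 260t/[(t+23)(50+t)] gives 23(50+t) = t(t+23), so t² = 23×50 = 1150.
t* = √1150 = 33.91 min.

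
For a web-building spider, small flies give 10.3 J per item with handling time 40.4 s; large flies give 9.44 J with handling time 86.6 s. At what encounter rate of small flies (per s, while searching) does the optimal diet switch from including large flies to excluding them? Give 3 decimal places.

At the threshold, the rate on small flies alone equals the profitability of large flies: λ·10.3/(1 + λ·40.4) = 9.44/86.6 = 0.109.
Rearranging, λ(10.3 − 0.109×40.4) = 0.109, so λ = 0.109/5.896 = 0.01849 per s.

0.018 per s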